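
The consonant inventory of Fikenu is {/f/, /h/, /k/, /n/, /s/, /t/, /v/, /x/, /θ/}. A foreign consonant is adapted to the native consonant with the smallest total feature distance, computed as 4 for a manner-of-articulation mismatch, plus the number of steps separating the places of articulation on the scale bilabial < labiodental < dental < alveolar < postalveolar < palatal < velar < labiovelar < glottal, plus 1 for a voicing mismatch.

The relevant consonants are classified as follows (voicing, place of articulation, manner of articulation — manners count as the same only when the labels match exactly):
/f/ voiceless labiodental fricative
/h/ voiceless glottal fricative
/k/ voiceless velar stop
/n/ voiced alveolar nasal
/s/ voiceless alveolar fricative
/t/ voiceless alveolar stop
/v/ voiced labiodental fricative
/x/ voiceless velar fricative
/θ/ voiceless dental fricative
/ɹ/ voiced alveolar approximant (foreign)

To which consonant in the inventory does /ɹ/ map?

/n/ is closest: manner differs (approximant→nasal, +4), place distance 0 (alveolar→alveolar), same voicing; total 4. Next closest is /s/ at distance 5.

n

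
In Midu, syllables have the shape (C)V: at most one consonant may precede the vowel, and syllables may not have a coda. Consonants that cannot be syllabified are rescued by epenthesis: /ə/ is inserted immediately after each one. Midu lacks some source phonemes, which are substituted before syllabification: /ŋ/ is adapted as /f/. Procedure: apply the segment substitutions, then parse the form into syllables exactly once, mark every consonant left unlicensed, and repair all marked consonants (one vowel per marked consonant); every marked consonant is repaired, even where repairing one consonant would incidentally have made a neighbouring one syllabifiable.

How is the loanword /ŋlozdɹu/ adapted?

fəlozədəɹu

Substitution: /ŋ/ → /f/, giving /flozdɹu/.
Under (C)V, the unsyllabifiable consonants are /f/, /z/, /d/ (no codas are permitted; onsets are limited to one consonant).
Inserting the epenthetic vowel yields /f/ → /fə/, /z/ → /zə/, /d/ → /də/.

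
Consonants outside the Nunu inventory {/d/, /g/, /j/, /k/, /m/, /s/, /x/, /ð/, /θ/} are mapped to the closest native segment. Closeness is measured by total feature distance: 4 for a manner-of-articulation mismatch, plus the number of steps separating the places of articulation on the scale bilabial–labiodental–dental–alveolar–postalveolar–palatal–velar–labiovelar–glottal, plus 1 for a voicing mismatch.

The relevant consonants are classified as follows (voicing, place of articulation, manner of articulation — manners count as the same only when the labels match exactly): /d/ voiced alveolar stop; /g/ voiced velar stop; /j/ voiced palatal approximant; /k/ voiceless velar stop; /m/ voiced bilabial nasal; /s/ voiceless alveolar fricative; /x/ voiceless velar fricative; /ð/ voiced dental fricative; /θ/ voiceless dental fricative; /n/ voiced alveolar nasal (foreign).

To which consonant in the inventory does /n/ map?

m

/m/ is closest: same manner (nasal), place distance 3 (alveolar→bilabial), same voicing; total 3. Next closest is /d/ at distance 4.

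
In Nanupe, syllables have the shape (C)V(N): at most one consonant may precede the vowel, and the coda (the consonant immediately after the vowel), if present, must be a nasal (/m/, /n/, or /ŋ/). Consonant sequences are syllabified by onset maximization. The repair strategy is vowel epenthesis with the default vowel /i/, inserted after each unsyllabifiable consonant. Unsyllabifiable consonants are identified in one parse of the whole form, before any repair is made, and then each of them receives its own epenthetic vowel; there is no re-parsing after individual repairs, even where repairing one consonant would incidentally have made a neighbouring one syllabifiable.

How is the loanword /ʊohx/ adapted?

Syllabifying with onset maximization leaves /h/, /x/ stranded (only a nasal (/m/, /n/, or /ŋ/) is licensed in coda position; onsets are limited to one consonant).
Epenthesis after each stranded consonant: /h/ → /hi/, /x/ → /xi/.

ʊohixi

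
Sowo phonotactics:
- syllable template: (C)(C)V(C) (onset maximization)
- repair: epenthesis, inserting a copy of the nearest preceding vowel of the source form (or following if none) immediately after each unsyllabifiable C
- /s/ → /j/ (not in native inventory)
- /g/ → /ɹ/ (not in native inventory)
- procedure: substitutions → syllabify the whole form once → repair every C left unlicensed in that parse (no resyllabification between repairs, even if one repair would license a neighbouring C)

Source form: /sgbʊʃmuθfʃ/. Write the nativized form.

Substitution: /s/ → /j/, /g/ → /ɹ/, giving /jɹbʊʃmuθfʃ/.
The consonants /j/, /f/, /ʃ/ cannot be parsed into a legal (C)(C)V(C) syllable (at most one coda consonant is licensed; onsets may contain at most 2 consonants).
Inserting the epenthetic vowel yields /j/ → /jʊ/, /f/ → /fu/, /ʃ/ → /ʃu/.

jʊɹbʊʃmuθfuʃu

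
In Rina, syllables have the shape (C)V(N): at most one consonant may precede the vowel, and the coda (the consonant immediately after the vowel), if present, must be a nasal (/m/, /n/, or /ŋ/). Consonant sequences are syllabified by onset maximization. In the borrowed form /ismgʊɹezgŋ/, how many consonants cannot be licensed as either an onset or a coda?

5

Syllabifying with onset maximization leaves /s/, /m/, /z/, /g/, /ŋ/ stranded (only a nasal (/m/, /n/, or /ŋ/) is licensed in coda position; onsets are limited to one consonant).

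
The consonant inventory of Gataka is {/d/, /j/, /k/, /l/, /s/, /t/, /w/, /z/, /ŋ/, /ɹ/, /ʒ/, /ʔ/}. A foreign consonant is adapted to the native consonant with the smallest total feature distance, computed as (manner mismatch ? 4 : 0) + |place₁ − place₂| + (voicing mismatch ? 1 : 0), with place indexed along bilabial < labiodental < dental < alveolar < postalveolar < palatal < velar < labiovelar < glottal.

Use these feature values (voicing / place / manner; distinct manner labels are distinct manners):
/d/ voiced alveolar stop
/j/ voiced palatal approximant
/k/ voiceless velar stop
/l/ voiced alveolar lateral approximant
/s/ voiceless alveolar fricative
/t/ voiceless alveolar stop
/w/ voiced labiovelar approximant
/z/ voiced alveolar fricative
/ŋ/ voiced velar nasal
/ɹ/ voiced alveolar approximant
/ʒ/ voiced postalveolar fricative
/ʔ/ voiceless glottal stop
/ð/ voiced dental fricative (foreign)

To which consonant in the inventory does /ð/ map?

z

/z/ is closest: same manner (fricative), place distance 1 (dental→alveolar), same voicing; total 1. Next closest is /s/ at distance 2.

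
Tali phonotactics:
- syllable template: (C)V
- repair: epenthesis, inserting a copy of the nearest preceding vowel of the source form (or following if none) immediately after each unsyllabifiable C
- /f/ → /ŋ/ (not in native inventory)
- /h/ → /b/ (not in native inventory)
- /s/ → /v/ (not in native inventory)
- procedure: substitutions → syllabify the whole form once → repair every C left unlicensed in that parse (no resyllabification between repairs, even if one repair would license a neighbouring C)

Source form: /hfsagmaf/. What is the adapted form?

Substitution: /h/ → /b/, /f/ → /ŋ/, /s/ → /v/, giving /bŋvagmaŋ/.
Syllabifying with onset maximization leaves /b/, /ŋ/, /g/, /ŋ/ stranded (no codas are permitted; onsets are limited to one consonant).
Inserting the epenthetic vowel yields /b/ → /ba/, /ŋ/ → /ŋa/, /g/ → /ga/, /ŋ/ → /ŋa/.

baŋavagamaŋa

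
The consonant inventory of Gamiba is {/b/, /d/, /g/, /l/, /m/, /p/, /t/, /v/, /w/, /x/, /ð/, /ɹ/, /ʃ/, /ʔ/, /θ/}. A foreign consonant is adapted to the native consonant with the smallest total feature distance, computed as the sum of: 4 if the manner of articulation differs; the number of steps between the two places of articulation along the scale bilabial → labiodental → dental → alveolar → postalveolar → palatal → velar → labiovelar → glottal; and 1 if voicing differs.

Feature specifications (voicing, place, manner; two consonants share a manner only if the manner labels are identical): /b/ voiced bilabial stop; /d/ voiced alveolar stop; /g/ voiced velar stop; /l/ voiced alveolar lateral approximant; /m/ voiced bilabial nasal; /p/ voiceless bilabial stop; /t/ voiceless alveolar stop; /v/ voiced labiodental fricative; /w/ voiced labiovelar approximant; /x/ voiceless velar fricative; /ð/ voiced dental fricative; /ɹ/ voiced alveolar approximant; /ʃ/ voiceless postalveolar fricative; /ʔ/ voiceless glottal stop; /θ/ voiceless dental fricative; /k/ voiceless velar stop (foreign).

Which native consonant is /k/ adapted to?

/g/ is closest: same manner (stop), place distance 0 (velar→velar), voicing differs (+1); total 1. Next closest is /ʔ/ at distance 2.

g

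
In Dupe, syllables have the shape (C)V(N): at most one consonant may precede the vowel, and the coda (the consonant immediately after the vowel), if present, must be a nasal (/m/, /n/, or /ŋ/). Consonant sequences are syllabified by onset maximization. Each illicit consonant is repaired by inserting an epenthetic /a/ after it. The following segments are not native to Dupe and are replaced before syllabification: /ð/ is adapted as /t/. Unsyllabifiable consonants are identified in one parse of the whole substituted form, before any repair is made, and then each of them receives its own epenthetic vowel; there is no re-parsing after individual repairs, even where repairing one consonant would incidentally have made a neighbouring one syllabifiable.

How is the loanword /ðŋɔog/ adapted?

Substitution: /ð/ → /t/, giving /tŋɔog/.
Under (C)V(N), the unsyllabifiable consonants are /t/, /g/ (only a nasal (/m/, /n/, or /ŋ/) is licensed in coda position; onsets are limited to one consonant).
Inserting the epenthetic vowel yields /t/ → /ta/, /g/ → /ga/.

taŋɔoga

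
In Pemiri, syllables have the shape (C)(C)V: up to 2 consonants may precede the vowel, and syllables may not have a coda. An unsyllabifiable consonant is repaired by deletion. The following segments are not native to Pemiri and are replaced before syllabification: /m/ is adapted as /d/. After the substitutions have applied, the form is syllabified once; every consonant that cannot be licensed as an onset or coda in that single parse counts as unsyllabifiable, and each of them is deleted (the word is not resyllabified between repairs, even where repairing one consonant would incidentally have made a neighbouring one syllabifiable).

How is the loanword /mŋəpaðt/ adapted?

dŋəpa

Substitution: /m/ → /d/, giving /dŋəpaðt/.
Syllabifying with onset maximization leaves /ð/, /t/ stranded (no codas are permitted; onsets may contain at most 2 consonants).
Deleting the stranded consonants removes /ð/, /t/.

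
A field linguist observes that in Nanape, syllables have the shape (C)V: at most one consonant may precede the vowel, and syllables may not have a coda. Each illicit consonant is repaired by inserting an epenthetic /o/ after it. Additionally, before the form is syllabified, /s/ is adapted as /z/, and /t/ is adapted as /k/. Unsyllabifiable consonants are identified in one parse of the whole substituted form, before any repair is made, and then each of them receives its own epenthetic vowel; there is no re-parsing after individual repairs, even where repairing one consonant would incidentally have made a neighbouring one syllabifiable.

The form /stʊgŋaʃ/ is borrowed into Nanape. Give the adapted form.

Substitution: /s/ → /z/, /t/ → /k/, giving /zkʊgŋaʃ/.
The consonants /z/, /g/, /ʃ/ cannot be parsed into a legal (C)V syllable (no codas are permitted; onsets are limited to one consonant).
Each unlicensed consonant becomes the onset of a new syllable: /z/ → /zo/, /g/ → /go/, /ʃ/ → /ʃo/.

zokʊgoŋaʃo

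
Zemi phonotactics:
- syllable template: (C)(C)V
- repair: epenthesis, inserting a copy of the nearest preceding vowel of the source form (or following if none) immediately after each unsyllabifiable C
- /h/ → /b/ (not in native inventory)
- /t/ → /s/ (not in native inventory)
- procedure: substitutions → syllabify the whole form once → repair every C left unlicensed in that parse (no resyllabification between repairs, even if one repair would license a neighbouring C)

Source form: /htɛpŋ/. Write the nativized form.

bsɛpɛŋɛ

Substitution: /h/ → /b/, /t/ → /s/, giving /bsɛpŋ/.
The consonants /p/, /ŋ/ cannot be parsed into a legal (C)(C)V syllable (no codas are permitted; onsets may contain at most 2 consonants).
Inserting the epenthetic vowel yields /p/ → /pɛ/, /ŋ/ → /ŋɛ/.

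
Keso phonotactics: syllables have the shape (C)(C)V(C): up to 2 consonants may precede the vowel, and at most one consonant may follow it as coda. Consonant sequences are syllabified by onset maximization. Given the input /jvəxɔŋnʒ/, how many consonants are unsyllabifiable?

Syllabifying with onset maximization leaves /n/, /ʒ/ stranded (at most one coda consonant is licensed; onsets may contain at most 2 consonants).

2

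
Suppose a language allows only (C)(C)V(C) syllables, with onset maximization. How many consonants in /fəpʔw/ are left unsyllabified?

2

Under (C)(C)V(C), the unsyllabifiable consonants are /ʔ/, /w/ (at most one coda consonant is licensed; onsets may contain at most 2 consonants).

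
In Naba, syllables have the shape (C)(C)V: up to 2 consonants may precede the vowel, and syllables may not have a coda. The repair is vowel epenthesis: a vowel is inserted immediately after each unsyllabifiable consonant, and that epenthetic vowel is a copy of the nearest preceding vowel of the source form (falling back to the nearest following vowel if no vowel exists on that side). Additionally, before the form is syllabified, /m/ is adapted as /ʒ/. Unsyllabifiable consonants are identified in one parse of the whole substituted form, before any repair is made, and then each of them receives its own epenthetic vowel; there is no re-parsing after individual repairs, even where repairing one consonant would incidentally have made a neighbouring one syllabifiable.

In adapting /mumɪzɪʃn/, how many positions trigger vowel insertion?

2

After substitution the input is /ʒuʒɪzɪʃn/.
The unsyllabifiable consonants are /ʃ/, /n/; each receives one epenthetic vowel.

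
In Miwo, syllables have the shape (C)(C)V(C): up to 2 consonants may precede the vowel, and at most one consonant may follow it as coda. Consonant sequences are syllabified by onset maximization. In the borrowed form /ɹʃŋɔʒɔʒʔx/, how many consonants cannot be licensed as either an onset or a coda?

Under (C)(C)V(C), the unsyllabifiable consonants are /ɹ/, /ʔ/, /x/ (at most one coda consonant is licensed; onsets may contain at most 2 consonants).

3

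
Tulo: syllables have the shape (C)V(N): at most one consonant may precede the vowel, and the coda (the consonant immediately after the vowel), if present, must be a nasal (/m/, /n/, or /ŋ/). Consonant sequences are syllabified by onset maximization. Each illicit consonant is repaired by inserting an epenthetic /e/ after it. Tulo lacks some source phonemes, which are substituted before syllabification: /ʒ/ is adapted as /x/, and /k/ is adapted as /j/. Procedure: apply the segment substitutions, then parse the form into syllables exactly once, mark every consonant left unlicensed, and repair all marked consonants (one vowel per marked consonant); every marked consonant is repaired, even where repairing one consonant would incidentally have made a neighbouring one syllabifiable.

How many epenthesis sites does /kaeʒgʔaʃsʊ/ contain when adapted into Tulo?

3

After substitution the input is /jaexgʔaʃsʊ/.
The unsyllabifiable consonants are /x/, /g/, /ʃ/; each receives one epenthetic vowel.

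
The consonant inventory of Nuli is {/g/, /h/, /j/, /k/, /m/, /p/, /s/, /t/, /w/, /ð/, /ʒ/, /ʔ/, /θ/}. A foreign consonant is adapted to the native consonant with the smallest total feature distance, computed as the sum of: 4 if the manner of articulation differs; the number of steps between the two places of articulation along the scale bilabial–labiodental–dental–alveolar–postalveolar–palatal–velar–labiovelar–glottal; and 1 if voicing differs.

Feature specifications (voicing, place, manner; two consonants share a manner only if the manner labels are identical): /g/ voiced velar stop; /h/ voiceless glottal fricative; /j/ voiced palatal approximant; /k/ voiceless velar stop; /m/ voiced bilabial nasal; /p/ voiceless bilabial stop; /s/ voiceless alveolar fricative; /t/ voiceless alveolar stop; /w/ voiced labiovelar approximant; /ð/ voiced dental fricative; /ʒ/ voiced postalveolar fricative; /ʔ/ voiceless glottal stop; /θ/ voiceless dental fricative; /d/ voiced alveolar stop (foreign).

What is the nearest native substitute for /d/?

t

/t/ is closest: same manner (stop), place distance 0 (alveolar→alveolar), voicing differs (+1); total 1. Next closest is /g/ at distance 3.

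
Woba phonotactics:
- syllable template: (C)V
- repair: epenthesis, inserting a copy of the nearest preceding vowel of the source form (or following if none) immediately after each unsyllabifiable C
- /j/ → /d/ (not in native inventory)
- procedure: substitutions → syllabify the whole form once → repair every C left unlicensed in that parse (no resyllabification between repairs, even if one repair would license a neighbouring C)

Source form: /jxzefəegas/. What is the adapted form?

Substitution: /j/ → /d/, giving /dxzefəegas/.
Under (C)V, the unsyllabifiable consonants are /d/, /x/, /s/ (no codas are permitted; onsets are limited to one consonant).
Inserting the epenthetic vowel yields /d/ → /de/, /x/ → /xe/, /s/ → /sa/.

dexezefəegasa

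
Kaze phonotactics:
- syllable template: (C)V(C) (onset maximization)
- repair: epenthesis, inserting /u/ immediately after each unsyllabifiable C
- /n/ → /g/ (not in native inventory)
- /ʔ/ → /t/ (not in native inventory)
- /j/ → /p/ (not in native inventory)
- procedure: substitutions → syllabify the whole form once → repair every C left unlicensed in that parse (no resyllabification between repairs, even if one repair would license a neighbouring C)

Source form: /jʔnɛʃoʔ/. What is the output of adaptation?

Substitution: /j/ → /p/, /ʔ/ → /t/, /n/ → /g/, giving /ptgɛʃot/.
Under (C)V(C), the unsyllabifiable consonants are /p/, /t/ (at most one coda consonant is licensed; onsets are limited to one consonant).
Epenthesis after each stranded consonant: /p/ → /pu/, /t/ → /tu/.

putugɛʃot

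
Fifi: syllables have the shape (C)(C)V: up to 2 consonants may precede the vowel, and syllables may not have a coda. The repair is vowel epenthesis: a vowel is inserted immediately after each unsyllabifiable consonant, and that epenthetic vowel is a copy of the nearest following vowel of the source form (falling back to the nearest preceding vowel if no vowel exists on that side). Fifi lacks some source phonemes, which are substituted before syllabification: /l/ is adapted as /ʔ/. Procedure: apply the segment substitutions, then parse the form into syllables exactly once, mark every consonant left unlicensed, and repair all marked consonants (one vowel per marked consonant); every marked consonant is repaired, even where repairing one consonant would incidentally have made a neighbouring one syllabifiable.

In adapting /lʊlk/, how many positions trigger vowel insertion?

2

After substitution the input is /ʔʊʔk/.
The unsyllabifiable consonants are /ʔ/, /k/; each receives one epenthetic vowel.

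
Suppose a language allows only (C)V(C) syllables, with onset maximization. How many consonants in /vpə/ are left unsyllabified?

The consonants /v/ cannot be parsed into a legal (C)V(C) syllable (at most one coda consonant is licensed; onsets are limited to one consonant).

1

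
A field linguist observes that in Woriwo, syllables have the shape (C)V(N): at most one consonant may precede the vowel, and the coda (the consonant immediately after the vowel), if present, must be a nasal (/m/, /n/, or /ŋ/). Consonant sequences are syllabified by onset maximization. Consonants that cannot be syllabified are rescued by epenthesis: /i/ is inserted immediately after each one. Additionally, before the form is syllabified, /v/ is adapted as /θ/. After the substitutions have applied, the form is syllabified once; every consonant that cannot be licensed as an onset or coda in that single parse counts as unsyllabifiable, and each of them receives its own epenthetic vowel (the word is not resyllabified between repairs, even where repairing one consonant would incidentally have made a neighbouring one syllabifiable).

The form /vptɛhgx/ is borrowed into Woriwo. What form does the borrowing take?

Substitution: /v/ → /θ/, giving /θptɛhgx/.
Under (C)V(N), the unsyllabifiable consonants are /θ/, /p/, /h/, /g/, /x/ (only a nasal (/m/, /n/, or /ŋ/) is licensed in coda position; onsets are limited to one consonant).
Each unlicensed consonant becomes the onset of a new syllable: /θ/ → /θi/, /p/ → /pi/, /h/ → /hi/, /g/ → /gi/, /x/ → /xi/.

θipitɛhigixi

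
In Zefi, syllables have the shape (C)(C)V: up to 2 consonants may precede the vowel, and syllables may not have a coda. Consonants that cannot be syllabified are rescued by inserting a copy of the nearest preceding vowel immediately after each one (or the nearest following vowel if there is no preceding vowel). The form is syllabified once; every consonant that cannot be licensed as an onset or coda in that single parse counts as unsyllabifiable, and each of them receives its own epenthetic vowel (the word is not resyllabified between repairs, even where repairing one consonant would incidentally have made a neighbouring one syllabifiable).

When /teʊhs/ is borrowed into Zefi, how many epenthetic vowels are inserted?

The unsyllabifiable consonants are /h/, /s/; each receives one epenthetic vowel.

2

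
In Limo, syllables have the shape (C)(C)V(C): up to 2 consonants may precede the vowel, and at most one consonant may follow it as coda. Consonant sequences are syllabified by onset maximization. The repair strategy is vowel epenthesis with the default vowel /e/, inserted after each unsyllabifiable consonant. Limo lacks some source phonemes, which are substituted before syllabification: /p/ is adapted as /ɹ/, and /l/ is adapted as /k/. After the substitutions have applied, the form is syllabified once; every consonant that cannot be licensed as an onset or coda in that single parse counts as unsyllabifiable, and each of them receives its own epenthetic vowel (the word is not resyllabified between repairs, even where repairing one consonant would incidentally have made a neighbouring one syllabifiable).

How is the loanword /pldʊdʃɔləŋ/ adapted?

Substitution: /p/ → /ɹ/, /l/ → /k/, giving /ɹkdʊdʃɔkəŋ/.
The consonants /ɹ/ cannot be parsed into a legal (C)(C)V(C) syllable (at most one coda consonant is licensed; onsets may contain at most 2 consonants).
Each unlicensed consonant becomes the onset of a new syllable: /ɹ/ → /ɹe/.

ɹekdʊdʃɔkəŋ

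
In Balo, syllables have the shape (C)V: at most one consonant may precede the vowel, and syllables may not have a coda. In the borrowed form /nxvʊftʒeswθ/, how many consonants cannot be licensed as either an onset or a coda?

The consonants /n/, /x/, /f/, /t/, /s/, /w/, /θ/ cannot be parsed into a legal (C)V syllable (no codas are permitted; onsets are limited to one consonant).

7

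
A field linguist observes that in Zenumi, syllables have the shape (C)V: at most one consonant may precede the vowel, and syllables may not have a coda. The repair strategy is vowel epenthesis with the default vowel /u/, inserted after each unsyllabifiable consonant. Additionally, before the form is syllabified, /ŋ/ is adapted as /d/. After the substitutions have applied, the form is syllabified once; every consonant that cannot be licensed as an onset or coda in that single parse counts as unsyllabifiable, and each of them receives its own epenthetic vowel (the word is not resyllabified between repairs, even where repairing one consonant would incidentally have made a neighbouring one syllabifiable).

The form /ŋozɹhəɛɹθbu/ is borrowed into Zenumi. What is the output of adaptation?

dozuɹuhəɛɹuθubu

Substitution: /ŋ/ → /d/, giving /dozɹhəɛɹθbu/.
Under (C)V, the unsyllabifiable consonants are /z/, /ɹ/, /ɹ/, /θ/ (no codas are permitted; onsets are limited to one consonant).
Each unlicensed consonant becomes the onset of a new syllable: /z/ → /zu/, /ɹ/ → /ɹu/, /ɹ/ → /ɹu/, /θ/ → /θu/.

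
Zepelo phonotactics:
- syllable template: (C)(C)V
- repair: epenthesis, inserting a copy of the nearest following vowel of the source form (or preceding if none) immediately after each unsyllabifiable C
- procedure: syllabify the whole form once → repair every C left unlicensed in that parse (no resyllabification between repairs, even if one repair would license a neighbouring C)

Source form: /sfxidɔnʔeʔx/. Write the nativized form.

sifxidɔnʔeʔexe

Syllabifying with onset maximization leaves /s/, /ʔ/, /x/ stranded (no codas are permitted; onsets may contain at most 2 consonants).
Epenthesis after each stranded consonant: /s/ → /si/, /ʔ/ → /ʔe/, /x/ → /xe/.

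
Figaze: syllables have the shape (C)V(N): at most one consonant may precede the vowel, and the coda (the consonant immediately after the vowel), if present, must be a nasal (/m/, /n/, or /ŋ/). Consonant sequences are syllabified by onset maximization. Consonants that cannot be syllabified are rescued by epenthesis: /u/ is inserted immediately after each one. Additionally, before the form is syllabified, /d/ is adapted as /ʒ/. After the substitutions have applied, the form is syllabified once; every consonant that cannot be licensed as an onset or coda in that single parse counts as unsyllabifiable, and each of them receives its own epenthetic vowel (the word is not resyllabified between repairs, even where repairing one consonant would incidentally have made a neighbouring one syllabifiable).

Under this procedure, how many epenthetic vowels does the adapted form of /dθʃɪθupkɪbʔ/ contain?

5

After substitution the input is /ʒθʃɪθupkɪbʔ/.
The unsyllabifiable consonants are /ʒ/, /θ/, /p/, /b/, /ʔ/; each receives one epenthetic vowel.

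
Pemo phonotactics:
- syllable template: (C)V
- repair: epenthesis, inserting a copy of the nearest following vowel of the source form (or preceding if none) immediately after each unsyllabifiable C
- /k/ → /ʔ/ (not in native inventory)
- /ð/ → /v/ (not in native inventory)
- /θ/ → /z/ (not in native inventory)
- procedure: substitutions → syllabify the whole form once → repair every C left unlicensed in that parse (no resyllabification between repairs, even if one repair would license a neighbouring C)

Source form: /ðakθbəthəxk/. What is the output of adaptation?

vaʔəzəbətəhəxəʔə

Substitution: /ð/ → /v/, /k/ → /ʔ/, /θ/ → /z/, giving /vaʔzbəthəxʔ/.
Syllabifying with onset maximization leaves /ʔ/, /z/, /t/, /x/, /ʔ/ stranded (no codas are permitted; onsets are limited to one consonant).
Each unlicensed consonant becomes the onset of a new syllable: /ʔ/ → /ʔə/, /z/ → /zə/, /t/ → /tə/, /x/ → /xə/, /ʔ/ → /ʔə/.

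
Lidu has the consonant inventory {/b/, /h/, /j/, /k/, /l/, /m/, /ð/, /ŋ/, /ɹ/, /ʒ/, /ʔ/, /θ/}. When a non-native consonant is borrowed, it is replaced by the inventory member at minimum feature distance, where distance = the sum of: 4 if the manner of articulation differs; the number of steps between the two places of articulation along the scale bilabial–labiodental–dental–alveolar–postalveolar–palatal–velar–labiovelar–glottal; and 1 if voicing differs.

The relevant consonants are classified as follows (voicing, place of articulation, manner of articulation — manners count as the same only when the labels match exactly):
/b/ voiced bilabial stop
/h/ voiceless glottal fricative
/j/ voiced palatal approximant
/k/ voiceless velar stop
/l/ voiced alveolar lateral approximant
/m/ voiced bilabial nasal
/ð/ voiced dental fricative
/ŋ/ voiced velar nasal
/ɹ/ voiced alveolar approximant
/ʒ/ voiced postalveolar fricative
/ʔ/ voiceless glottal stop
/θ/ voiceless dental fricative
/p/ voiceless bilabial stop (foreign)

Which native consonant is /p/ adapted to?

/b/ is closest: same manner (stop), place distance 0 (bilabial→bilabial), voicing differs (+1); total 1. Next closest is /m/ at distance 5.

b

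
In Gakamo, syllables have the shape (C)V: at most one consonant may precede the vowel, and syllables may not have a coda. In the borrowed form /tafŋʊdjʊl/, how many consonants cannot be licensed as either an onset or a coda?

3

The consonants /f/, /d/, /l/ cannot be parsed into a legal (C)V syllable (no codas are permitted; onsets are limited to one consonant).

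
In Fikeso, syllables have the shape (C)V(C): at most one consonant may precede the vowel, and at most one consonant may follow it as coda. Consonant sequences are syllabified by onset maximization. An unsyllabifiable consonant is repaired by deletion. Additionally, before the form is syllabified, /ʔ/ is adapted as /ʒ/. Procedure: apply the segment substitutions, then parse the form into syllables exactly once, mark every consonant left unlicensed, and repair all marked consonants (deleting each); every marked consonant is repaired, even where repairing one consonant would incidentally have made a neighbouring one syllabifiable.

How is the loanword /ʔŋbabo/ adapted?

babo

Substitution: /ʔ/ → /ʒ/, giving /ʒŋbabo/.
Syllabifying with onset maximization leaves /ʒ/, /ŋ/ stranded (at most one coda consonant is licensed; onsets are limited to one consonant).
Each unlicensed consonant is deleted: /ʒ/, /ŋ/.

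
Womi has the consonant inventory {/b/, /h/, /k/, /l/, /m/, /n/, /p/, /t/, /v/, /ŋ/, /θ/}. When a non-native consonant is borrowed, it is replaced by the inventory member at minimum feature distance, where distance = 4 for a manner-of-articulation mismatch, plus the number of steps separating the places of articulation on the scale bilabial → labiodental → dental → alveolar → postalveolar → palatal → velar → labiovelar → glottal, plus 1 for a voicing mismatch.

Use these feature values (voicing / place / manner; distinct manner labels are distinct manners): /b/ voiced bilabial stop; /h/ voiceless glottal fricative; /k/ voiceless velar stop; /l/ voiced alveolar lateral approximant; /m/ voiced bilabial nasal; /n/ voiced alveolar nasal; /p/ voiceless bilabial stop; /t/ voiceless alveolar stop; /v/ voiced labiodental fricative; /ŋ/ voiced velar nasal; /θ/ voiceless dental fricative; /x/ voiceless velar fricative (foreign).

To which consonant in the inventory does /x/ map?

/h/ is closest: same manner (fricative), place distance 2 (velar→glottal), same voicing; total 2. Next closest is /k/ at distance 4.

h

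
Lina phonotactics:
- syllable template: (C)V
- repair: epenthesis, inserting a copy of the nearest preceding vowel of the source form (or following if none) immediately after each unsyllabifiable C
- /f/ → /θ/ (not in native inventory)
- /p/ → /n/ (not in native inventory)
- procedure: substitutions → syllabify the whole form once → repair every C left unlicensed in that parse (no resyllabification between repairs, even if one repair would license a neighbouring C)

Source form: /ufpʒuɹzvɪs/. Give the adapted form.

Substitution: /f/ → /θ/, /p/ → /n/, giving /uθnʒuɹzvɪs/.
Under (C)V, the unsyllabifiable consonants are /θ/, /n/, /ɹ/, /z/, /s/ (no codas are permitted; onsets are limited to one consonant).
Each unlicensed consonant becomes the onset of a new syllable: /θ/ → /θu/, /n/ → /nu/, /ɹ/ → /ɹu/, /z/ → /zu/, /s/ → /sɪ/.

uθunuʒuɹuzuvɪsɪ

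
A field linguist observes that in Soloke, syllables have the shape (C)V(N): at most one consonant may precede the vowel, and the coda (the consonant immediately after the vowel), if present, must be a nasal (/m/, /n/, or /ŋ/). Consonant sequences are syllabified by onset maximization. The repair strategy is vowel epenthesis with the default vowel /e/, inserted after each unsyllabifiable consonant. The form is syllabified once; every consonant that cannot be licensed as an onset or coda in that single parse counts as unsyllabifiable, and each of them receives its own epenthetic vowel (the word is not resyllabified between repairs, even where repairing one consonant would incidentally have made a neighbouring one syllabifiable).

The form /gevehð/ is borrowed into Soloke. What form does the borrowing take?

Under (C)V(N), the unsyllabifiable consonants are /h/, /ð/ (only a nasal (/m/, /n/, or /ŋ/) is licensed in coda position; onsets are limited to one consonant).
Epenthesis after each stranded consonant: /h/ → /he/, /ð/ → /ðe/.

geveheðe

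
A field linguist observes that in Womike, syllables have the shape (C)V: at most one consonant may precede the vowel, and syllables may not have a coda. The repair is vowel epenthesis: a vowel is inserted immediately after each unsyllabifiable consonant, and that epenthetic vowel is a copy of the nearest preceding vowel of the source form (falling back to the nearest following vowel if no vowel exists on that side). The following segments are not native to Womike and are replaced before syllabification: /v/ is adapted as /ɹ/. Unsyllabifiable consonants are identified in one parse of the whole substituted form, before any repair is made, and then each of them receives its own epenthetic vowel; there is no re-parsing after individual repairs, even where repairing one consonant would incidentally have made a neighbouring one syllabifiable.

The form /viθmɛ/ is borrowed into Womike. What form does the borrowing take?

Substitution: /v/ → /ɹ/, giving /ɹiθmɛ/.
Syllabifying with onset maximization leaves /θ/ stranded (no codas are permitted; onsets are limited to one consonant).
Epenthesis after each stranded consonant: /θ/ → /θi/.

ɹiθimɛ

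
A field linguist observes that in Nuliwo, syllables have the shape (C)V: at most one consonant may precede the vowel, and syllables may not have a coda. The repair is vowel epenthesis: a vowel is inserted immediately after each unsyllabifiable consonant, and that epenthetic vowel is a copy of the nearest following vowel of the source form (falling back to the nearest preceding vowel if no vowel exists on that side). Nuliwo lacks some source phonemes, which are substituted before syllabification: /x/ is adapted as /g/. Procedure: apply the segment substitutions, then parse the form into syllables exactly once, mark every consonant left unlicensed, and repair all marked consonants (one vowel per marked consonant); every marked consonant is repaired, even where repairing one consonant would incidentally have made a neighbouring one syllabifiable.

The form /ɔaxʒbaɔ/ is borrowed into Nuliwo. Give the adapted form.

Substitution: /x/ → /g/, giving /ɔagʒbaɔ/.
Syllabifying with onset maximization leaves /g/, /ʒ/ stranded (no codas are permitted; onsets are limited to one consonant).
Each unlicensed consonant becomes the onset of a new syllable: /g/ → /ga/, /ʒ/ → /ʒa/.

ɔagaʒabaɔ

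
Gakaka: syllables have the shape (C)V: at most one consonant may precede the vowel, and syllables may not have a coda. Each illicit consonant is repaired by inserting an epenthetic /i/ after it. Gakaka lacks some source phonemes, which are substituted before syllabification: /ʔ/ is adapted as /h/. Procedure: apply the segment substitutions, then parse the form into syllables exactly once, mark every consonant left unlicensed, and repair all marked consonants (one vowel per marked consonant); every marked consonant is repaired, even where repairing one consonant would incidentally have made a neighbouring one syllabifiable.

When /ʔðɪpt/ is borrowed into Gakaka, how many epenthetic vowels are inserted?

3

After substitution the input is /hðɪpt/.
The unsyllabifiable consonants are /h/, /p/, /t/; each receives one epenthetic vowel.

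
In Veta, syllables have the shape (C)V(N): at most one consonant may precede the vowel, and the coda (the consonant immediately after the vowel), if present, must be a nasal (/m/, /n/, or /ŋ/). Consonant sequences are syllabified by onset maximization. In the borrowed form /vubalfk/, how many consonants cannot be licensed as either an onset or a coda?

The consonants /l/, /f/, /k/ cannot be parsed into a legal (C)V(N) syllable (only a nasal (/m/, /n/, or /ŋ/) is licensed in coda position; onsets are limited to one consonant).

3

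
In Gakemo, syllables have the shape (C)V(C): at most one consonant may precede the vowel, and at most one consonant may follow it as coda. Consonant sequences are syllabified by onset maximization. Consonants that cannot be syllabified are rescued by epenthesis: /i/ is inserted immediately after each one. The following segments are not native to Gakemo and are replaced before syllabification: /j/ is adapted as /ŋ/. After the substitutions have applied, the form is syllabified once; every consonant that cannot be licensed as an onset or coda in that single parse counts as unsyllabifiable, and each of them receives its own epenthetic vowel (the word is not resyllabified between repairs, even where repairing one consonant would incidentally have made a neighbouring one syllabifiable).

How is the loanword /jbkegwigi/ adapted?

ŋibikegwigi

Substitution: /j/ → /ŋ/, giving /ŋbkegwigi/.
Under (C)V(C), the unsyllabifiable consonants are /ŋ/, /b/ (at most one coda consonant is licensed; onsets are limited to one consonant).
Epenthesis after each stranded consonant: /ŋ/ → /ŋi/, /b/ → /bi/.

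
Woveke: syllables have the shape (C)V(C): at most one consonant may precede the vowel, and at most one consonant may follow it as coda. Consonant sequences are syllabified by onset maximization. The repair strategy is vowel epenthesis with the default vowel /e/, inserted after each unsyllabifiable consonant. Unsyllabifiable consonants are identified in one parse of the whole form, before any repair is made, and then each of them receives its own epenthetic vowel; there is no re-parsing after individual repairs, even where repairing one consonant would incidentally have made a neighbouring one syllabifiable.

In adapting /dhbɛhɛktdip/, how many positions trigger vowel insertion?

The unsyllabifiable consonants are /d/, /h/, /t/; each receives one epenthetic vowel.

3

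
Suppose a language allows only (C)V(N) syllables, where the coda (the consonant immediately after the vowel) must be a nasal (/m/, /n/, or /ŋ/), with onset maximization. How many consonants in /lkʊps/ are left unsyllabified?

3

Under (C)V(N), the unsyllabifiable consonants are /l/, /p/, /s/ (only a nasal (/m/, /n/, or /ŋ/) is licensed in coda position; onsets are limited to one consonant).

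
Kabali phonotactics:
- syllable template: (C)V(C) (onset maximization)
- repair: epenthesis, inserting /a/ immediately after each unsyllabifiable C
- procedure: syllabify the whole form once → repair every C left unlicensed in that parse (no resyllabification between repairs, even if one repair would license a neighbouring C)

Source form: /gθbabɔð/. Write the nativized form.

gaθababɔð

Syllabifying with onset maximization leaves /g/, /θ/ stranded (at most one coda consonant is licensed; onsets are limited to one consonant).
Epenthesis after each stranded consonant: /g/ → /ga/, /θ/ → /θa/.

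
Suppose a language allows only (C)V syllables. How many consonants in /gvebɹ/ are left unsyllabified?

3

Under (C)V, the unsyllabifiable consonants are /g/, /b/, /ɹ/ (no codas are permitted; onsets are limited to one consonant).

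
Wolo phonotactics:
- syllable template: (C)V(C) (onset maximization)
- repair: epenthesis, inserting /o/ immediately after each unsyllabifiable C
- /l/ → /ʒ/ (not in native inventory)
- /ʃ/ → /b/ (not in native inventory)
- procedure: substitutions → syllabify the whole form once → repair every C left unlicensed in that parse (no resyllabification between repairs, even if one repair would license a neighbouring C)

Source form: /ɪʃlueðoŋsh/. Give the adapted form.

ɪbʒueðoŋsoho

Substitution: /ʃ/ → /b/, /l/ → /ʒ/, giving /ɪbʒueðoŋsh/.
Syllabifying with onset maximization leaves /s/, /h/ stranded (at most one coda consonant is licensed; onsets are limited to one consonant).
Each unlicensed consonant becomes the onset of a new syllable: /s/ → /so/, /h/ → /ho/.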